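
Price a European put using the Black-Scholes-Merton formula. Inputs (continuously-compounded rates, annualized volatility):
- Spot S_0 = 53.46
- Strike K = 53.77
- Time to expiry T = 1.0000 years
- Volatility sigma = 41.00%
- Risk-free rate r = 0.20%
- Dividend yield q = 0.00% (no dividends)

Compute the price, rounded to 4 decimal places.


Answer: Price = 8.8015

Derivation:
d1 = (ln(S/K) + (r - q + 0.5*sigma^2) * T) / (sigma * sqrt(T)) = 0.19577566
d2 = d1 - sigma * sqrt(T) = -0.21422434
exp(-rT) = 0.99800200; exp(-qT) = 1.00000000
P = K * exp(-rT) * N(-d2) - S_0 * exp(-qT) * N(-d1)
N(-d1) = 0.42239288; N(-d2) = 0.58481394
P = 53.7700 * 0.99800200 * 0.58481394 - 53.4600 * 1.00000000 * 0.42239288 = 8.8015


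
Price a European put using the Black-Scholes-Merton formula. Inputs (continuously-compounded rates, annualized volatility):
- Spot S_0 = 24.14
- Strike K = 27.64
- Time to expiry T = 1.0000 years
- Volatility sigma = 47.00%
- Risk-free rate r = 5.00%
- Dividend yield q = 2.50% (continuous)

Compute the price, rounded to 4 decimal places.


d1 = (ln(S/K) + (r - q + 0.5*sigma^2) * T) / (sigma * sqrt(T)) = 0.00011961
d2 = d1 - sigma * sqrt(T) = -0.46988039
exp(-rT) = 0.95122942; exp(-qT) = 0.97530991
P = K * exp(-rT) * N(-d2) - S_0 * exp(-qT) * N(-d1)
N(-d1) = 0.49995228; N(-d2) = 0.68077976
P = 27.6400 * 0.95122942 * 0.68077976 - 24.1400 * 0.97530991 * 0.49995228 = 6.1282

Answer: Price = 6.1282


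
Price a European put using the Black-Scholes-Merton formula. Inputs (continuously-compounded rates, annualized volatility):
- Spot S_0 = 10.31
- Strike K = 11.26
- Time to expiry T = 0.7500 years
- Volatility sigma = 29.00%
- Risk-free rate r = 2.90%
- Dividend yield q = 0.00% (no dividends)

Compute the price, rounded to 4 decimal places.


d1 = (ln(S/K) + (r - q + 0.5*sigma^2) * T) / (sigma * sqrt(T)) = -0.13878236
d2 = d1 - sigma * sqrt(T) = -0.38992973
exp(-rT) = 0.97848483; exp(-qT) = 1.00000000
P = K * exp(-rT) * N(-d2) - S_0 * exp(-qT) * N(-d1)
N(-d1) = 0.55518893; N(-d2) = 0.65170574
P = 11.2600 * 0.97848483 * 0.65170574 - 10.3100 * 1.00000000 * 0.55518893 = 1.4563

Answer: Price = 1.4563


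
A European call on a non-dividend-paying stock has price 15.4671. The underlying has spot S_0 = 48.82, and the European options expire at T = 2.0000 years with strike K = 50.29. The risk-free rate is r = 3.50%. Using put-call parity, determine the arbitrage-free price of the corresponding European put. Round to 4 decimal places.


Put-call parity: C - P = S_0 * exp(-qT) - K * exp(-rT).
S_0 * exp(-qT) = 48.8200 * 1.00000000 = 48.82000000
K * exp(-rT) = 50.2900 * 0.93239382 = 46.89008520
P = C - S*exp(-qT) + K*exp(-rT)
P = 15.4671 - 48.82000000 + 46.89008520 = 13.5372

Answer: Put price = 13.5372


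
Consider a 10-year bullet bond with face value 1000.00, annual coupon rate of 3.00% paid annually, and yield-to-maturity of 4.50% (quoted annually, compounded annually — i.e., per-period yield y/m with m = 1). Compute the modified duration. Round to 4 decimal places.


Answer: Modified duration = 8.3162

Derivation:
Coupon per period c = face * coupon_rate / m = 30.000000
Periods per year m = 1; per-period yield y/m = 0.045000
Number of cashflows N = 10
Cashflows (t years, CF_t, discount factor 1/(1+y/m)^(m*t), PV):
  t = 1.0000: CF_t = 30.000000, DF = 0.956938, PV = 28.708134
  t = 2.0000: CF_t = 30.000000, DF = 0.915730, PV = 27.471899
  t = 3.0000: CF_t = 30.000000, DF = 0.876297, PV = 26.288898
  t = 4.0000: CF_t = 30.000000, DF = 0.838561, PV = 25.156840
  t = 5.0000: CF_t = 30.000000, DF = 0.802451, PV = 24.073531
  t = 6.0000: CF_t = 30.000000, DF = 0.767896, PV = 23.036872
  t = 7.0000: CF_t = 30.000000, DF = 0.734828, PV = 22.044854
  t = 8.0000: CF_t = 30.000000, DF = 0.703185, PV = 21.095554
  t = 9.0000: CF_t = 30.000000, DF = 0.672904, PV = 20.187133
  t = 10.0000: CF_t = 1030.000000, DF = 0.643928, PV = 663.245512
Price P = sum_t PV_t = 881.309227
First compute Macaulay numerator sum_t t * PV_t:
  t * PV_t at t = 1.0000: 28.708134
  t * PV_t at t = 2.0000: 54.943797
  t * PV_t at t = 3.0000: 78.866694
  t * PV_t at t = 4.0000: 100.627361
  t * PV_t at t = 5.0000: 120.367657
  t * PV_t at t = 6.0000: 138.221233
  t * PV_t at t = 7.0000: 154.313976
  t * PV_t at t = 8.0000: 168.764430
  t * PV_t at t = 9.0000: 181.684195
  t * PV_t at t = 10.0000: 6632.455125
Macaulay duration D = 7658.952603 / 881.309227 = 8.690426
Modified duration = D / (1 + y/m) = 8.690426 / (1 + 0.045000) = 8.316197


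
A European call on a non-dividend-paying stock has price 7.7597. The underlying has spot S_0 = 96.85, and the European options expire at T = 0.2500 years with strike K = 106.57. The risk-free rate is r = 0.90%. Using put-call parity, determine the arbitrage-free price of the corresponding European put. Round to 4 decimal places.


Put-call parity: C - P = S_0 * exp(-qT) - K * exp(-rT).
S_0 * exp(-qT) = 96.8500 * 1.00000000 = 96.85000000
K * exp(-rT) = 106.5700 * 0.99775253 = 106.33048705
P = C - S*exp(-qT) + K*exp(-rT)
P = 7.7597 - 96.85000000 + 106.33048705 = 17.2402

Answer: Put price = 17.2402


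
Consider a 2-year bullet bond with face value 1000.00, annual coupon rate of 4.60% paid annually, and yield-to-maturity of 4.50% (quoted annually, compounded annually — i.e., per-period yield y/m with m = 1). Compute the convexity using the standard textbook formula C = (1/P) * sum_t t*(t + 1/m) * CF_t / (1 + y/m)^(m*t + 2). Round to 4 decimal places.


Coupon per period c = face * coupon_rate / m = 46.000000
Periods per year m = 1; per-period yield y/m = 0.045000
Number of cashflows N = 2
Cashflows (t years, CF_t, discount factor 1/(1+y/m)^(m*t), PV):
  t = 1.0000: CF_t = 46.000000, DF = 0.956938, PV = 44.019139
  t = 2.0000: CF_t = 1046.000000, DF = 0.915730, PV = 957.853529
Price P = sum_t PV_t = 1001.872668
Convexity numerator sum_t t*(t + 1/m) * CF_t / (1+y/m)^(m*t + 2):
  t = 1.0000: term = 80.619288
  t = 2.0000: term = 5262.810992
Convexity = (1/P) * sum = 5343.430280 / 1001.872668 = 5.333443

Answer: Convexity = 5.3334


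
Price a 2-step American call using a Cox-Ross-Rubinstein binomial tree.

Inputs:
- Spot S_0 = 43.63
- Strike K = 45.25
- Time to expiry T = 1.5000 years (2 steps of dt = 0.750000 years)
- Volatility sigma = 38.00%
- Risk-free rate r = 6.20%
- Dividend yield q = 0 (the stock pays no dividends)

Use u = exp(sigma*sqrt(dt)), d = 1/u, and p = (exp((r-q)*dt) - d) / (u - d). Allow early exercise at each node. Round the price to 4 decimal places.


Answer: Price = V(0,0) = 8.5171

Derivation:
dt = T/N = 0.750000
u = exp(sigma*sqrt(dt)) = 1.389702; d = 1/u = 0.719579
p = (exp((r-q)*dt) - d) / (u - d) = 0.489491
Discount per step: exp(-r*dt) = 0.954565
Stock lattice S(k, i) with i counting down-moves:
  k=0: S(0,0) = 43.6300
  k=1: S(1,0) = 60.6327; S(1,1) = 31.3952
  k=2: S(2,0) = 84.2614; S(2,1) = 43.6300; S(2,2) = 22.5913
Terminal payoffs V(N, i) = max(S_T - K, 0):
  V(2,0) = 39.011436; V(2,1) = 0.000000; V(2,2) = 0.000000
Backward induction: V(k, i) = exp(-r*dt) * [p * V(k+1, i) + (1-p) * V(k+1, i+1)]; then take max(V_cont, immediate exercise) for American.
  V(1,0) = exp(-r*dt) * [p*39.011436 + (1-p)*0.000000] = 18.228120; exercise = 15.382718; V(1,0) = max -> 18.228120
  V(1,1) = exp(-r*dt) * [p*0.000000 + (1-p)*0.000000] = 0.000000; exercise = 0.000000; V(1,1) = max -> 0.000000
  V(0,0) = exp(-r*dt) * [p*18.228120 + (1-p)*0.000000] = 8.517101; exercise = 0.000000; V(0,0) = max -> 8.517101


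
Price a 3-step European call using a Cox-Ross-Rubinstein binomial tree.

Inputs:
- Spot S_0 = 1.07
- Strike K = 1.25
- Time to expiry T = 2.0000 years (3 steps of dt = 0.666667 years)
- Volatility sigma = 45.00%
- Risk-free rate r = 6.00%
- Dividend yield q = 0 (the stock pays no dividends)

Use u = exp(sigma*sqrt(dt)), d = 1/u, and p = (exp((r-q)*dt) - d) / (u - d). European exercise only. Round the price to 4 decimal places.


Answer: Price = V(0,0) = 0.2646

Derivation:
dt = T/N = 0.666667
u = exp(sigma*sqrt(dt)) = 1.444009; d = 1/u = 0.692516
p = (exp((r-q)*dt) - d) / (u - d) = 0.463470
Discount per step: exp(-r*dt) = 0.960789
Stock lattice S(k, i) with i counting down-moves:
  k=0: S(0,0) = 1.0700
  k=1: S(1,0) = 1.5451; S(1,1) = 0.7410
  k=2: S(2,0) = 2.2311; S(2,1) = 1.0700; S(2,2) = 0.5131
  k=3: S(3,0) = 3.2218; S(3,1) = 1.5451; S(3,2) = 0.7410; S(3,3) = 0.3554
Terminal payoffs V(N, i) = max(S_T - K, 0):
  V(3,0) = 1.971764; V(3,1) = 0.295090; V(3,2) = 0.000000; V(3,3) = 0.000000
Backward induction: V(k, i) = exp(-r*dt) * [p * V(k+1, i) + (1-p) * V(k+1, i+1)].
  V(2,0) = exp(-r*dt) * [p*1.971764 + (1-p)*0.295090] = 1.030137
  V(2,1) = exp(-r*dt) * [p*0.295090 + (1-p)*0.000000] = 0.131403
  V(2,2) = exp(-r*dt) * [p*0.000000 + (1-p)*0.000000] = 0.000000
  V(1,0) = exp(-r*dt) * [p*1.030137 + (1-p)*0.131403] = 0.526454
  V(1,1) = exp(-r*dt) * [p*0.131403 + (1-p)*0.000000] = 0.058513
  V(0,0) = exp(-r*dt) * [p*0.526454 + (1-p)*0.058513] = 0.264592


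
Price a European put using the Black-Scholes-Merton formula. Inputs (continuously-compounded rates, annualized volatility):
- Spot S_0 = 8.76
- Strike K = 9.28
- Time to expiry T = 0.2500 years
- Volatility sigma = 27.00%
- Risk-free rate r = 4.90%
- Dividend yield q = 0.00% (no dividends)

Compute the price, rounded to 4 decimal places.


Answer: Price = 0.7129

Derivation:
d1 = (ln(S/K) + (r - q + 0.5*sigma^2) * T) / (sigma * sqrt(T)) = -0.26891216
d2 = d1 - sigma * sqrt(T) = -0.40391216
exp(-rT) = 0.98782473; exp(-qT) = 1.00000000
P = K * exp(-rT) * N(-d2) - S_0 * exp(-qT) * N(-d1)
N(-d1) = 0.60600136; N(-d2) = 0.65686134
P = 9.2800 * 0.98782473 * 0.65686134 - 8.7600 * 1.00000000 * 0.60600136 = 0.7129


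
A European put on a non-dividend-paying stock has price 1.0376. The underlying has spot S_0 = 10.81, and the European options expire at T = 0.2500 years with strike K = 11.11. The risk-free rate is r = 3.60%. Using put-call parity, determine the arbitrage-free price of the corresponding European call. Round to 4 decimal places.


Put-call parity: C - P = S_0 * exp(-qT) - K * exp(-rT).
S_0 * exp(-qT) = 10.8100 * 1.00000000 = 10.81000000
K * exp(-rT) = 11.1100 * 0.99104038 = 11.01045861
C = P + S*exp(-qT) - K*exp(-rT)
C = 1.0376 + 10.81000000 - 11.01045861 = 0.8371

Answer: Call price = 0.8371


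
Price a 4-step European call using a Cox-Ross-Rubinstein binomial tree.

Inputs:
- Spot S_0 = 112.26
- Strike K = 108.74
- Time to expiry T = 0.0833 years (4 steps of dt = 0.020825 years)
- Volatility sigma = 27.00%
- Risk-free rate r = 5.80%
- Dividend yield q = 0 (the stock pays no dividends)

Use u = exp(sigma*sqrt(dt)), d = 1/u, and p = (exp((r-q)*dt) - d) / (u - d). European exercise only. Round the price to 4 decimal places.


Answer: Price = V(0,0) = 5.9871

Derivation:
dt = T/N = 0.020825
u = exp(sigma*sqrt(dt)) = 1.039732; d = 1/u = 0.961786
p = (exp((r-q)*dt) - d) / (u - d) = 0.505766
Discount per step: exp(-r*dt) = 0.998793
Stock lattice S(k, i) with i counting down-moves:
  k=0: S(0,0) = 112.2600
  k=1: S(1,0) = 116.7204; S(1,1) = 107.9701
  k=2: S(2,0) = 121.3579; S(2,1) = 112.2600; S(2,2) = 103.8441
  k=3: S(3,0) = 126.1798; S(3,1) = 116.7204; S(3,2) = 107.9701; S(3,3) = 99.8758
  k=4: S(4,0) = 131.1932; S(4,1) = 121.3579; S(4,2) = 112.2600; S(4,3) = 103.8441; S(4,4) = 96.0592
Terminal payoffs V(N, i) = max(S_T - K, 0):
  V(4,0) = 22.453194; V(4,1) = 12.617933; V(4,2) = 3.520000; V(4,3) = 0.000000; V(4,4) = 0.000000
Backward induction: V(k, i) = exp(-r*dt) * [p * V(k+1, i) + (1-p) * V(k+1, i+1)].
  V(3,0) = exp(-r*dt) * [p*22.453194 + (1-p)*12.617933] = 17.571035
  V(3,1) = exp(-r*dt) * [p*12.617933 + (1-p)*3.520000] = 8.111619
  V(3,2) = exp(-r*dt) * [p*3.520000 + (1-p)*0.000000] = 1.778146
  V(3,3) = exp(-r*dt) * [p*0.000000 + (1-p)*0.000000] = 0.000000
  V(2,0) = exp(-r*dt) * [p*17.571035 + (1-p)*8.111619] = 12.880300
  V(2,1) = exp(-r*dt) * [p*8.111619 + (1-p)*1.778146] = 4.975386
  V(2,2) = exp(-r*dt) * [p*1.778146 + (1-p)*0.000000] = 0.898240
  V(1,0) = exp(-r*dt) * [p*12.880300 + (1-p)*4.975386] = 8.962588
  V(1,1) = exp(-r*dt) * [p*4.975386 + (1-p)*0.898240] = 2.956747
  V(0,0) = exp(-r*dt) * [p*8.962588 + (1-p)*2.956747] = 5.987059


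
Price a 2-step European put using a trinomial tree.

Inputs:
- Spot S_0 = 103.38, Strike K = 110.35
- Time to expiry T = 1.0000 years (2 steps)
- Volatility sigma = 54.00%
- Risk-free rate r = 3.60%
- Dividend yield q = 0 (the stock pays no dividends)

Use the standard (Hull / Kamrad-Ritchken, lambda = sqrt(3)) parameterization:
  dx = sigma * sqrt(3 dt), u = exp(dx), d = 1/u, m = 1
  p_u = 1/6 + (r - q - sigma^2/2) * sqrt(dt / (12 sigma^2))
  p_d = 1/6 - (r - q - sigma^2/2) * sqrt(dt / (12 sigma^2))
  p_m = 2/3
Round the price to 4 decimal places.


dt = T/N = 0.500000; dx = sigma*sqrt(3*dt) = 0.661362
u = exp(dx) = 1.937430; d = 1/u = 0.516148
p_u = 0.125161, p_m = 0.666667, p_d = 0.208172
Discount per step: exp(-r*dt) = 0.982161
Stock lattice S(k, j) with j the centered position index:
  k=0: S(0,+0) = 103.3800
  k=1: S(1,-1) = 53.3594; S(1,+0) = 103.3800; S(1,+1) = 200.2915
  k=2: S(2,-2) = 27.5413; S(2,-1) = 53.3594; S(2,+0) = 103.3800; S(2,+1) = 200.2915; S(2,+2) = 388.0507
Terminal payoffs V(N, j) = max(K - S_T, 0):
  V(2,-2) = 82.808690; V(2,-1) = 56.990646; V(2,+0) = 6.970000; V(2,+1) = 0.000000; V(2,+2) = 0.000000
Backward induction: V(k, j) = exp(-r*dt) * [p_u * V(k+1, j+1) + p_m * V(k+1, j) + p_d * V(k+1, j-1)]
  V(1,-1) = exp(-r*dt) * [p_u*6.970000 + p_m*56.990646 + p_d*82.808690] = 55.103735
  V(1,+0) = exp(-r*dt) * [p_u*0.000000 + p_m*6.970000 + p_d*56.990646] = 16.215988
  V(1,+1) = exp(-r*dt) * [p_u*0.000000 + p_m*0.000000 + p_d*6.970000] = 1.425075
  V(0,+0) = exp(-r*dt) * [p_u*1.425075 + p_m*16.215988 + p_d*55.103735] = 22.059408

Answer: Price = V(0,0) = 22.0594


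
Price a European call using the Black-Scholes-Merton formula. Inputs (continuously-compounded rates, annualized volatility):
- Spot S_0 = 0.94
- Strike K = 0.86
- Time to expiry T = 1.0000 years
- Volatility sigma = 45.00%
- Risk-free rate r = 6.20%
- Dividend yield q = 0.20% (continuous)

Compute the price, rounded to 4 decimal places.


Answer: Price = 0.2286

Derivation:
d1 = (ln(S/K) + (r - q + 0.5*sigma^2) * T) / (sigma * sqrt(T)) = 0.55599441
d2 = d1 - sigma * sqrt(T) = 0.10599441
exp(-rT) = 0.93988289; exp(-qT) = 0.99800200
C = S_0 * exp(-qT) * N(d1) - K * exp(-rT) * N(d2)
N(d1) = 0.71089266; N(d2) = 0.54220661
C = 0.9400 * 0.99800200 * 0.71089266 - 0.8600 * 0.93988289 * 0.54220661 = 0.2286


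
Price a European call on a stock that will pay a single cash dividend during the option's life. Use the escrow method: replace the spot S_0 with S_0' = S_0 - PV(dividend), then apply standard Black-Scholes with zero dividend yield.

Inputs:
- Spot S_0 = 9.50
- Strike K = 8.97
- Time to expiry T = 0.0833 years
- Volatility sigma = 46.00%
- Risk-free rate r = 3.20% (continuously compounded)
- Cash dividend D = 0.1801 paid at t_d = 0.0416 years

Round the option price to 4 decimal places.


Answer: Price = 0.6932

Derivation:
PV(D) = D * exp(-r * t_d) = 0.1801 * 0.99866969 = 0.17986041
S_0' = S_0 - PV(D) = 9.5000 - 0.17986041 = 9.32013959
d1 = (ln(S_0'/K) + (r + sigma^2/2)*T) / (sigma*sqrt(T)) = 0.37488076
d2 = d1 - sigma*sqrt(T) = 0.24211676
exp(-rT) = 0.99733795
N(d1) = 0.64612543; N(d2) = 0.59565515
C = S_0' * N(d1) - K * exp(-rT) * N(d2) = 9.32013959 * 0.64612543 - 8.9700 * 0.99733795 * 0.59565515 = 0.6932


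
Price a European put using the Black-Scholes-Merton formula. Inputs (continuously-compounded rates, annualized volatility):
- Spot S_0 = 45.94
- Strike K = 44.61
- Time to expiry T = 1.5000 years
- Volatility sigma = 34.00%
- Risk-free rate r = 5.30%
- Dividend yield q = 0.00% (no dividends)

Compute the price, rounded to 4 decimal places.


Answer: Price = 5.0570

Derivation:
d1 = (ln(S/K) + (r - q + 0.5*sigma^2) * T) / (sigma * sqrt(T)) = 0.46967320
d2 = d1 - sigma * sqrt(T) = 0.05325995
exp(-rT) = 0.92357802; exp(-qT) = 1.00000000
P = K * exp(-rT) * N(-d2) - S_0 * exp(-qT) * N(-d1)
N(-d1) = 0.31929426; N(-d2) = 0.47876240
P = 44.6100 * 0.92357802 * 0.47876240 - 45.9400 * 1.00000000 * 0.31929426 = 5.0570


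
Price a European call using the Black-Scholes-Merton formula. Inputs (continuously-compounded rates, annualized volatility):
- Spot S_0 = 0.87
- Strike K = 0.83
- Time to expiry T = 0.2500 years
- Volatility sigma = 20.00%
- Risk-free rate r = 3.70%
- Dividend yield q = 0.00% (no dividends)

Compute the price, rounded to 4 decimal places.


Answer: Price = 0.0628

Derivation:
d1 = (ln(S/K) + (r - q + 0.5*sigma^2) * T) / (sigma * sqrt(T)) = 0.61317511
d2 = d1 - sigma * sqrt(T) = 0.51317511
exp(-rT) = 0.99079265; exp(-qT) = 1.00000000
C = S_0 * exp(-qT) * N(d1) - K * exp(-rT) * N(d2)
N(d1) = 0.73011972; N(d2) = 0.69608558
C = 0.8700 * 1.00000000 * 0.73011972 - 0.8300 * 0.99079265 * 0.69608558 = 0.0628


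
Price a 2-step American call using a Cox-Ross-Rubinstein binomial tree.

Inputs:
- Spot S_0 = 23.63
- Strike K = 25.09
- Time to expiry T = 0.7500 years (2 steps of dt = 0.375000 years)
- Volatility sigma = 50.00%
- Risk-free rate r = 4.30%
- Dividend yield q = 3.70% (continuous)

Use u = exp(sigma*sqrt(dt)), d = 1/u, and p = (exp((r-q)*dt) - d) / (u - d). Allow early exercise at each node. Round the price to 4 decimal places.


dt = T/N = 0.375000
u = exp(sigma*sqrt(dt)) = 1.358235; d = 1/u = 0.736250
p = (exp((r-q)*dt) - d) / (u - d) = 0.427667
Discount per step: exp(-r*dt) = 0.984004
Stock lattice S(k, i) with i counting down-moves:
  k=0: S(0,0) = 23.6300
  k=1: S(1,0) = 32.0951; S(1,1) = 17.3976
  k=2: S(2,0) = 43.5927; S(2,1) = 23.6300; S(2,2) = 12.8090
Terminal payoffs V(N, i) = max(S_T - K, 0):
  V(2,0) = 18.502692; V(2,1) = 0.000000; V(2,2) = 0.000000
Backward induction: V(k, i) = exp(-r*dt) * [p * V(k+1, i) + (1-p) * V(k+1, i+1)]; then take max(V_cont, immediate exercise) for American.
  V(1,0) = exp(-r*dt) * [p*18.502692 + (1-p)*0.000000] = 7.786425; exercise = 7.005098; V(1,0) = max -> 7.786425
  V(1,1) = exp(-r*dt) * [p*0.000000 + (1-p)*0.000000] = 0.000000; exercise = 0.000000; V(1,1) = max -> 0.000000
  V(0,0) = exp(-r*dt) * [p*7.786425 + (1-p)*0.000000] = 3.276735; exercise = 0.000000; V(0,0) = max -> 3.276735

Answer: Price = V(0,0) = 3.2767


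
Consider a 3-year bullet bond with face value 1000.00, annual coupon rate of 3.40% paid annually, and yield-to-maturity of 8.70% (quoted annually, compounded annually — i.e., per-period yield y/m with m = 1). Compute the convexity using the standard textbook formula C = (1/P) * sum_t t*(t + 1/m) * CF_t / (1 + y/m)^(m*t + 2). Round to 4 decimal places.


Coupon per period c = face * coupon_rate / m = 34.000000
Periods per year m = 1; per-period yield y/m = 0.087000
Number of cashflows N = 3
Cashflows (t years, CF_t, discount factor 1/(1+y/m)^(m*t), PV):
  t = 1.0000: CF_t = 34.000000, DF = 0.919963, PV = 31.278749
  t = 2.0000: CF_t = 34.000000, DF = 0.846332, PV = 28.775298
  t = 3.0000: CF_t = 1034.000000, DF = 0.778595, PV = 805.066780
Price P = sum_t PV_t = 865.120827
Convexity numerator sum_t t*(t + 1/m) * CF_t / (1+y/m)^(m*t + 2):
  t = 1.0000: term = 52.944430
  t = 2.0000: term = 146.120783
  t = 3.0000: term = 8176.248159
Convexity = (1/P) * sum = 8375.313373 / 865.120827 = 9.681091

Answer: Convexity = 9.6811


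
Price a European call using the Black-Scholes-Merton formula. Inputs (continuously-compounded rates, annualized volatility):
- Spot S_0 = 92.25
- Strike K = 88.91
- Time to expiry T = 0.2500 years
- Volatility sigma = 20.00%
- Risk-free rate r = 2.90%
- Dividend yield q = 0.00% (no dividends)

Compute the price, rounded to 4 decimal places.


Answer: Price = 5.9349

Derivation:
d1 = (ln(S/K) + (r - q + 0.5*sigma^2) * T) / (sigma * sqrt(T)) = 0.49127661
d2 = d1 - sigma * sqrt(T) = 0.39127661
exp(-rT) = 0.99277622; exp(-qT) = 1.00000000
C = S_0 * exp(-qT) * N(d1) - K * exp(-rT) * N(d2)
N(d1) = 0.68838459; N(d2) = 0.65220361
C = 92.2500 * 1.00000000 * 0.68838459 - 88.9100 * 0.99277622 * 0.65220361 = 5.9349


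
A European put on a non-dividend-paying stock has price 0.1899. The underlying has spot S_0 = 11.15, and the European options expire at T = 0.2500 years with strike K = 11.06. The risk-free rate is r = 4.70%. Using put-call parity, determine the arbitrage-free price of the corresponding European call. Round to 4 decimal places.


Put-call parity: C - P = S_0 * exp(-qT) - K * exp(-rT).
S_0 * exp(-qT) = 11.1500 * 1.00000000 = 11.15000000
K * exp(-rT) = 11.0600 * 0.98831876 = 10.93080550
C = P + S*exp(-qT) - K*exp(-rT)
C = 0.1899 + 11.15000000 - 10.93080550 = 0.4091

Answer: Call price = 0.4091


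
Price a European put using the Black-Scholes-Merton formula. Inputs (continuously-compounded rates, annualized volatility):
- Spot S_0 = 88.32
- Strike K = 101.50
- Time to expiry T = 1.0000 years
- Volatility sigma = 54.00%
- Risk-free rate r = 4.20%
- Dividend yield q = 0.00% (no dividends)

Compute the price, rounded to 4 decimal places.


Answer: Price = 24.5695

Derivation:
d1 = (ln(S/K) + (r - q + 0.5*sigma^2) * T) / (sigma * sqrt(T)) = 0.09019960
d2 = d1 - sigma * sqrt(T) = -0.44980040
exp(-rT) = 0.95886978; exp(-qT) = 1.00000000
P = K * exp(-rT) * N(-d2) - S_0 * exp(-qT) * N(-d1)
N(-d1) = 0.46406430; N(-d2) = 0.67357282
P = 101.5000 * 0.95886978 * 0.67357282 - 88.3200 * 1.00000000 * 0.46406430 = 24.5695


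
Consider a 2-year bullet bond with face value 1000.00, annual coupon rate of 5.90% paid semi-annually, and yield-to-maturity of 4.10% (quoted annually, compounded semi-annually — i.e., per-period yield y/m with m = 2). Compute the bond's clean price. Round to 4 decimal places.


Coupon per period c = face * coupon_rate / m = 29.500000
Periods per year m = 2; per-period yield y/m = 0.020500
Number of cashflows N = 4
Cashflows (t years, CF_t, discount factor 1/(1+y/m)^(m*t), PV):
  t = 0.5000: CF_t = 29.500000, DF = 0.979912, PV = 28.907398
  t = 1.0000: CF_t = 29.500000, DF = 0.960227, PV = 28.326701
  t = 1.5000: CF_t = 29.500000, DF = 0.940938, PV = 27.757669
  t = 2.0000: CF_t = 1029.500000, DF = 0.922036, PV = 949.236250
Price P = sum_t PV_t = 1034.228018

Answer: Price = 1034.2280


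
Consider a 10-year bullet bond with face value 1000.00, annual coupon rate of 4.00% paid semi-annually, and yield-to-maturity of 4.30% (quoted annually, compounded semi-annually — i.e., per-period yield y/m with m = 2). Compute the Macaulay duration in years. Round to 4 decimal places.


Answer: Macaulay duration = 8.3145 years

Derivation:
Coupon per period c = face * coupon_rate / m = 20.000000
Periods per year m = 2; per-period yield y/m = 0.021500
Number of cashflows N = 20
Cashflows (t years, CF_t, discount factor 1/(1+y/m)^(m*t), PV):
  t = 0.5000: CF_t = 20.000000, DF = 0.978953, PV = 19.579050
  t = 1.0000: CF_t = 20.000000, DF = 0.958348, PV = 19.166961
  t = 1.5000: CF_t = 20.000000, DF = 0.938177, PV = 18.763545
  t = 2.0000: CF_t = 20.000000, DF = 0.918431, PV = 18.368619
  t = 2.5000: CF_t = 20.000000, DF = 0.899100, PV = 17.982006
  t = 3.0000: CF_t = 20.000000, DF = 0.880177, PV = 17.603530
  t = 3.5000: CF_t = 20.000000, DF = 0.861651, PV = 17.233020
  t = 4.0000: CF_t = 20.000000, DF = 0.843515, PV = 16.870309
  t = 4.5000: CF_t = 20.000000, DF = 0.825762, PV = 16.515231
  t = 5.0000: CF_t = 20.000000, DF = 0.808381, PV = 16.167627
  t = 5.5000: CF_t = 20.000000, DF = 0.791367, PV = 15.827339
  t = 6.0000: CF_t = 20.000000, DF = 0.774711, PV = 15.494214
  t = 6.5000: CF_t = 20.000000, DF = 0.758405, PV = 15.168100
  t = 7.0000: CF_t = 20.000000, DF = 0.742442, PV = 14.848849
  t = 7.5000: CF_t = 20.000000, DF = 0.726816, PV = 14.536319
  t = 8.0000: CF_t = 20.000000, DF = 0.711518, PV = 14.230366
  t = 8.5000: CF_t = 20.000000, DF = 0.696543, PV = 13.930852
  t = 9.0000: CF_t = 20.000000, DF = 0.681882, PV = 13.637643
  t = 9.5000: CF_t = 20.000000, DF = 0.667530, PV = 13.350605
  t = 10.0000: CF_t = 1020.000000, DF = 0.653480, PV = 666.550030
Price P = sum_t PV_t = 975.824215
Macaulay numerator sum_t t * PV_t:
  t * PV_t at t = 0.5000: 9.789525
  t * PV_t at t = 1.0000: 19.166961
  t * PV_t at t = 1.5000: 28.145317
  t * PV_t at t = 2.0000: 36.737238
  t * PV_t at t = 2.5000: 44.955015
  t * PV_t at t = 3.0000: 52.810591
  t * PV_t at t = 3.5000: 60.315571
  t * PV_t at t = 4.0000: 67.481235
  t * PV_t at t = 4.5000: 74.318540
  t * PV_t at t = 5.0000: 80.838136
  t * PV_t at t = 5.5000: 87.050367
  t * PV_t at t = 6.0000: 92.965283
  t * PV_t at t = 6.5000: 98.592648
  t * PV_t at t = 7.0000: 103.941946
  t * PV_t at t = 7.5000: 109.022389
  t * PV_t at t = 8.0000: 113.842925
  t * PV_t at t = 8.5000: 118.412245
  t * PV_t at t = 9.0000: 122.738787
  t * PV_t at t = 9.5000: 126.830748
  t * PV_t at t = 10.0000: 6665.500301
Macaulay duration D = (sum_t t * PV_t) / P = 8113.455767 / 975.824215 = 8.314464


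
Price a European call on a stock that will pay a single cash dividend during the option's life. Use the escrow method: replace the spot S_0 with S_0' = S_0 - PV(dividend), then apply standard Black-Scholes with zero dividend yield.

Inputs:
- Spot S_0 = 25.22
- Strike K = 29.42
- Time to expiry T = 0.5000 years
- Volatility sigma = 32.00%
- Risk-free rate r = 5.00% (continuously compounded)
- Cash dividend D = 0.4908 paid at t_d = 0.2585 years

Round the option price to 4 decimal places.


Answer: Price = 0.9241

Derivation:
PV(D) = D * exp(-r * t_d) = 0.4908 * 0.98715817 = 0.48449723
S_0' = S_0 - PV(D) = 25.2200 - 0.48449723 = 24.73550277
d1 = (ln(S_0'/K) + (r + sigma^2/2)*T) / (sigma*sqrt(T)) = -0.54285977
d2 = d1 - sigma*sqrt(T) = -0.76913394
exp(-rT) = 0.97530991
N(d1) = 0.29361318; N(d2) = 0.22090690
C = S_0' * N(d1) - K * exp(-rT) * N(d2) = 24.73550277 * 0.29361318 - 29.4200 * 0.97530991 * 0.22090690 = 0.9241


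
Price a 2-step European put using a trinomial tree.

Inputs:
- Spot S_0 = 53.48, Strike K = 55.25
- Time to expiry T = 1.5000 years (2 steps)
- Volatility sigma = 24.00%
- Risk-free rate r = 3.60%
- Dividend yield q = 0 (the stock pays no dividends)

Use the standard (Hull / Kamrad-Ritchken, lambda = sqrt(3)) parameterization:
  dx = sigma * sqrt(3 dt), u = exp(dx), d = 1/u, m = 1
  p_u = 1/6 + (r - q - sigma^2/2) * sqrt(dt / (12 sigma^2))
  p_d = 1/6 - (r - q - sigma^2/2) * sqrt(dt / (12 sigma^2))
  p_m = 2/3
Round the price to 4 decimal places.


dt = T/N = 0.750000; dx = sigma*sqrt(3*dt) = 0.360000
u = exp(dx) = 1.433329; d = 1/u = 0.697676
p_u = 0.174167, p_m = 0.666667, p_d = 0.159167
Discount per step: exp(-r*dt) = 0.973361
Stock lattice S(k, j) with j the centered position index:
  k=0: S(0,+0) = 53.4800
  k=1: S(1,-1) = 37.3117; S(1,+0) = 53.4800; S(1,+1) = 76.6545
  k=2: S(2,-2) = 26.0315; S(2,-1) = 37.3117; S(2,+0) = 53.4800; S(2,+1) = 76.6545; S(2,+2) = 109.8711
Terminal payoffs V(N, j) = max(K - S_T, 0):
  V(2,-2) = 29.218489; V(2,-1) = 17.938270; V(2,+0) = 1.770000; V(2,+1) = 0.000000; V(2,+2) = 0.000000
Backward induction: V(k, j) = exp(-r*dt) * [p_u * V(k+1, j+1) + p_m * V(k+1, j) + p_d * V(k+1, j-1)]
  V(1,-1) = exp(-r*dt) * [p_u*1.770000 + p_m*17.938270 + p_d*29.218489] = 16.467064
  V(1,+0) = exp(-r*dt) * [p_u*0.000000 + p_m*1.770000 + p_d*17.938270] = 3.927683
  V(1,+1) = exp(-r*dt) * [p_u*0.000000 + p_m*0.000000 + p_d*1.770000] = 0.274220
  V(0,+0) = exp(-r*dt) * [p_u*0.274220 + p_m*3.927683 + p_d*16.467064] = 5.146378

Answer: Price = V(0,0) = 5.1464


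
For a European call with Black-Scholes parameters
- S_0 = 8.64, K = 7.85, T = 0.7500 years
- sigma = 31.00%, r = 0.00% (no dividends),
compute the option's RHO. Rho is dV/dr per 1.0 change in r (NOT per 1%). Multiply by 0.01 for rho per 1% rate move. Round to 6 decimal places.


d1 = 0.4914053532; d2 = 0.2229374780
phi(d1) = 0.3535684619; exp(-qT) = 1.0000000000; exp(-rT) = 1.0000000000
N(d2) = 0.5882079165
Rho = K*T*exp(-rT)*N(d2) = 7.8500 * 0.7500 * 1.0000000000 * 0.5882079165 = 3.463074

Answer: Rho = 3.463074


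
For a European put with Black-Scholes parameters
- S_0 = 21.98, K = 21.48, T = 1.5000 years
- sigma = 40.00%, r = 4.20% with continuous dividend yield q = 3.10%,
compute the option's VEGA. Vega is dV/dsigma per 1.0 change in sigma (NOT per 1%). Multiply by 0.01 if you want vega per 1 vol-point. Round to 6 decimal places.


d1 = 0.3255998107; d2 = -0.1642981378
phi(d1) = 0.3783460025; exp(-qT) = 0.9545645606; exp(-rT) = 0.9389434737
Vega = S * exp(-qT) * phi(d1) * sqrt(T) = 21.9800 * 0.9545645606 * 0.3783460025 * 1.2247448714 = 9.722272

Answer: Vega = 9.722272


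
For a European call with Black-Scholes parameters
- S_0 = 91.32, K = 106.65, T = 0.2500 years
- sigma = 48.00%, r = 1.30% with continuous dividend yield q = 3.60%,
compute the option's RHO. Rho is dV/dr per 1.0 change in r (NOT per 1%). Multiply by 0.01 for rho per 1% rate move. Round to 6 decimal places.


d1 = -0.5505525969; d2 = -0.7905525969
phi(d1) = 0.3428395882; exp(-qT) = 0.9910403788; exp(-rT) = 0.9967552755
N(d2) = 0.2146025590
Rho = K*T*exp(-rT)*N(d2) = 106.6500 * 0.2500 * 0.9967552755 * 0.2146025590 = 5.703275

Answer: Rho = 5.703275


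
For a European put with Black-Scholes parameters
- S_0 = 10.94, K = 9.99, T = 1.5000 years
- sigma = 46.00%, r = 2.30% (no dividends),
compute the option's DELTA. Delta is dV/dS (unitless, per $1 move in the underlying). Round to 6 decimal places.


d1 = 0.5041710265; d2 = -0.0592116144
phi(d1) = 0.3513287988; exp(-qT) = 1.0000000000; exp(-rT) = 0.9660883397
N(-d1) = 0.3070705994
Delta = -exp(-qT) * N(-d1) = -1.0000000000 * 0.3070705994 = -0.307071

Answer: Delta = -0.307071


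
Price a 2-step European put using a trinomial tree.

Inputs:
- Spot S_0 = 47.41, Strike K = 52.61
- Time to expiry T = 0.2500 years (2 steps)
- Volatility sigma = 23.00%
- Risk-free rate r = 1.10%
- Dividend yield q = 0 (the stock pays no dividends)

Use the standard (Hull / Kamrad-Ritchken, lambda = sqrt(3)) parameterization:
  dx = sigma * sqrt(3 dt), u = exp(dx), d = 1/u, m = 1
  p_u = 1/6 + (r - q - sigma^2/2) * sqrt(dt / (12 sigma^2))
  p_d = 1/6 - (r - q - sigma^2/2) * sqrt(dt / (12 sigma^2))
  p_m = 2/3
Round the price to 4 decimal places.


Answer: Price = V(0,0) = 5.7349

Derivation:
dt = T/N = 0.125000; dx = sigma*sqrt(3*dt) = 0.140846
u = exp(dx) = 1.151247; d = 1/u = 0.868623
p_u = 0.159811, p_m = 0.666667, p_d = 0.173523
Discount per step: exp(-r*dt) = 0.998626
Stock lattice S(k, j) with j the centered position index:
  k=0: S(0,+0) = 47.4100
  k=1: S(1,-1) = 41.1814; S(1,+0) = 47.4100; S(1,+1) = 54.5806
  k=2: S(2,-2) = 35.7712; S(2,-1) = 41.1814; S(2,+0) = 47.4100; S(2,+1) = 54.5806; S(2,+2) = 62.8358
Terminal payoffs V(N, j) = max(K - S_T, 0):
  V(2,-2) = 16.838844; V(2,-1) = 11.428566; V(2,+0) = 5.200000; V(2,+1) = 0.000000; V(2,+2) = 0.000000
Backward induction: V(k, j) = exp(-r*dt) * [p_u * V(k+1, j+1) + p_m * V(k+1, j) + p_d * V(k+1, j-1)]
  V(1,-1) = exp(-r*dt) * [p_u*5.200000 + p_m*11.428566 + p_d*16.838844] = 11.356354
  V(1,+0) = exp(-r*dt) * [p_u*0.000000 + p_m*5.200000 + p_d*11.428566] = 5.442293
  V(1,+1) = exp(-r*dt) * [p_u*0.000000 + p_m*0.000000 + p_d*5.200000] = 0.901078
  V(0,+0) = exp(-r*dt) * [p_u*0.901078 + p_m*5.442293 + p_d*11.356354] = 5.734890


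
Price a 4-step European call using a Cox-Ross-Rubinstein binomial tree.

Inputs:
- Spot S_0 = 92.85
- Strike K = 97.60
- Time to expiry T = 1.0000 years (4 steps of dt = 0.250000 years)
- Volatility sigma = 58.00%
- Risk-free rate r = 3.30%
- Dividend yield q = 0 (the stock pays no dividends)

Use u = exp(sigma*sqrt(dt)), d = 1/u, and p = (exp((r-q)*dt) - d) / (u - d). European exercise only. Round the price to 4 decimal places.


Answer: Price = V(0,0) = 20.0690

Derivation:
dt = T/N = 0.250000
u = exp(sigma*sqrt(dt)) = 1.336427; d = 1/u = 0.748264
p = (exp((r-q)*dt) - d) / (u - d) = 0.442089
Discount per step: exp(-r*dt) = 0.991784
Stock lattice S(k, i) with i counting down-moves:
  k=0: S(0,0) = 92.8500
  k=1: S(1,0) = 124.0873; S(1,1) = 69.4763
  k=2: S(2,0) = 165.8337; S(2,1) = 92.8500; S(2,2) = 51.9866
  k=3: S(3,0) = 221.6247; S(3,1) = 124.0873; S(3,2) = 69.4763; S(3,3) = 38.8997
  k=4: S(4,0) = 296.1853; S(4,1) = 165.8337; S(4,2) = 92.8500; S(4,3) = 51.9866; S(4,4) = 29.1072
Terminal payoffs V(N, i) = max(S_T - K, 0):
  V(4,0) = 198.585305; V(4,1) = 68.233668; V(4,2) = 0.000000; V(4,3) = 0.000000; V(4,4) = 0.000000
Backward induction: V(k, i) = exp(-r*dt) * [p * V(k+1, i) + (1-p) * V(k+1, i+1)].
  V(3,0) = exp(-r*dt) * [p*198.585305 + (1-p)*68.233668] = 124.826560
  V(3,1) = exp(-r*dt) * [p*68.233668 + (1-p)*0.000000] = 29.917486
  V(3,2) = exp(-r*dt) * [p*0.000000 + (1-p)*0.000000] = 0.000000
  V(3,3) = exp(-r*dt) * [p*0.000000 + (1-p)*0.000000] = 0.000000
  V(2,0) = exp(-r*dt) * [p*124.826560 + (1-p)*29.917486] = 71.285169
  V(2,1) = exp(-r*dt) * [p*29.917486 + (1-p)*0.000000] = 13.117512
  V(2,2) = exp(-r*dt) * [p*0.000000 + (1-p)*0.000000] = 0.000000
  V(1,0) = exp(-r*dt) * [p*71.285169 + (1-p)*13.117512] = 38.513717
  V(1,1) = exp(-r*dt) * [p*13.117512 + (1-p)*0.000000] = 5.751457
  V(0,0) = exp(-r*dt) * [p*38.513717 + (1-p)*5.751457] = 20.069024


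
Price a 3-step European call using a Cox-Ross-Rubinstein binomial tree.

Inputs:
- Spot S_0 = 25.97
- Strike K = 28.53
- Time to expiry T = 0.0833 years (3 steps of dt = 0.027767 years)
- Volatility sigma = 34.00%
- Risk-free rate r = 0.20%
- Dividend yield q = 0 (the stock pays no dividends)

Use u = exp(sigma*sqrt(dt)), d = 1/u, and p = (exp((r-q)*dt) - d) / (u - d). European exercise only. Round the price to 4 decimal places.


dt = T/N = 0.027767
u = exp(sigma*sqrt(dt)) = 1.058291; d = 1/u = 0.944920
p = (exp((r-q)*dt) - d) / (u - d) = 0.486330
Discount per step: exp(-r*dt) = 0.999944
Stock lattice S(k, i) with i counting down-moves:
  k=0: S(0,0) = 25.9700
  k=1: S(1,0) = 27.4838; S(1,1) = 24.5396
  k=2: S(2,0) = 29.0859; S(2,1) = 25.9700; S(2,2) = 23.1879
  k=3: S(3,0) = 30.7813; S(3,1) = 27.4838; S(3,2) = 24.5396; S(3,3) = 21.9107
Terminal payoffs V(N, i) = max(S_T - K, 0):
  V(3,0) = 2.251320; V(3,1) = 0.000000; V(3,2) = 0.000000; V(3,3) = 0.000000
Backward induction: V(k, i) = exp(-r*dt) * [p * V(k+1, i) + (1-p) * V(k+1, i+1)].
  V(2,0) = exp(-r*dt) * [p*2.251320 + (1-p)*0.000000] = 1.094823
  V(2,1) = exp(-r*dt) * [p*0.000000 + (1-p)*0.000000] = 0.000000
  V(2,2) = exp(-r*dt) * [p*0.000000 + (1-p)*0.000000] = 0.000000
  V(1,0) = exp(-r*dt) * [p*1.094823 + (1-p)*0.000000] = 0.532416
  V(1,1) = exp(-r*dt) * [p*0.000000 + (1-p)*0.000000] = 0.000000
  V(0,0) = exp(-r*dt) * [p*0.532416 + (1-p)*0.000000] = 0.258915

Answer: Price = V(0,0) = 0.2589


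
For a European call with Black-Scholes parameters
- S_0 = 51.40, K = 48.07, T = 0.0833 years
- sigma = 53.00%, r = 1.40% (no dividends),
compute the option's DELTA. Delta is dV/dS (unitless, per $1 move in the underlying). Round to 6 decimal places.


Answer: Delta = 0.699157

Derivation:
d1 = 0.5219783443; d2 = 0.3690111256
phi(d1) = 0.3481335080; exp(-qT) = 1.0000000000; exp(-rT) = 0.9988344797
N(d1) = 0.6991572957
Delta = exp(-qT) * N(d1) = 1.0000000000 * 0.6991572957 = 0.699157


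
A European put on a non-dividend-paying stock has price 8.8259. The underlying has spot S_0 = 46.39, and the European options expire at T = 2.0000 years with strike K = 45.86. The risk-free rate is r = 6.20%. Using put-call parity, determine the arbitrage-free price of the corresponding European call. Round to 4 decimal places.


Put-call parity: C - P = S_0 * exp(-qT) - K * exp(-rT).
S_0 * exp(-qT) = 46.3900 * 1.00000000 = 46.39000000
K * exp(-rT) = 45.8600 * 0.88337984 = 40.51179950
C = P + S*exp(-qT) - K*exp(-rT)
C = 8.8259 + 46.39000000 - 40.51179950 = 14.7041

Answer: Call price = 14.7041


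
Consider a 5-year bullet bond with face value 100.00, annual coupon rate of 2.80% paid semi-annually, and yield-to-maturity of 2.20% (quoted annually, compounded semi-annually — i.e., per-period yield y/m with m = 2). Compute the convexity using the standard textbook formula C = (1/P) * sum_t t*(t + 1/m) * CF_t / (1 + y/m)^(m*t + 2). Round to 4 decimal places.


Answer: Convexity = 24.8004

Derivation:
Coupon per period c = face * coupon_rate / m = 1.400000
Periods per year m = 2; per-period yield y/m = 0.011000
Number of cashflows N = 10
Cashflows (t years, CF_t, discount factor 1/(1+y/m)^(m*t), PV):
  t = 0.5000: CF_t = 1.400000, DF = 0.989120, PV = 1.384768
  t = 1.0000: CF_t = 1.400000, DF = 0.978358, PV = 1.369701
  t = 1.5000: CF_t = 1.400000, DF = 0.967713, PV = 1.354798
  t = 2.0000: CF_t = 1.400000, DF = 0.957184, PV = 1.340057
  t = 2.5000: CF_t = 1.400000, DF = 0.946769, PV = 1.325477
  t = 3.0000: CF_t = 1.400000, DF = 0.936468, PV = 1.311056
  t = 3.5000: CF_t = 1.400000, DF = 0.926279, PV = 1.296791
  t = 4.0000: CF_t = 1.400000, DF = 0.916201, PV = 1.282681
  t = 4.5000: CF_t = 1.400000, DF = 0.906232, PV = 1.268725
  t = 5.0000: CF_t = 101.400000, DF = 0.896372, PV = 90.892155
Price P = sum_t PV_t = 102.826209
Convexity numerator sum_t t*(t + 1/m) * CF_t / (1+y/m)^(m*t + 2):
  t = 0.5000: term = 0.677399
  t = 1.0000: term = 2.010086
  t = 1.5000: term = 3.976432
  t = 2.0000: term = 6.555278
  t = 2.5000: term = 9.725932
  t = 3.0000: term = 13.468155
  t = 3.5000: term = 17.762156
  t = 4.0000: term = 22.588583
  t = 4.5000: term = 27.928515
  t = 5.0000: term = 2445.438705
Convexity = (1/P) * sum = 2550.131239 / 102.826209 = 24.800401


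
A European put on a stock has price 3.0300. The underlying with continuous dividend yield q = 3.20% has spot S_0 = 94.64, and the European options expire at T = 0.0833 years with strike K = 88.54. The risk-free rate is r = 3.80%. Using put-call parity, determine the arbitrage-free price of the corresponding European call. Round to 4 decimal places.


Answer: Call price = 9.1579

Derivation:
Put-call parity: C - P = S_0 * exp(-qT) - K * exp(-rT).
S_0 * exp(-qT) = 94.6400 * 0.99733795 = 94.38806355
K * exp(-rT) = 88.5400 * 0.99683960 = 88.26017859
C = P + S*exp(-qT) - K*exp(-rT)
C = 3.0300 + 94.38806355 - 88.26017859 = 9.1579


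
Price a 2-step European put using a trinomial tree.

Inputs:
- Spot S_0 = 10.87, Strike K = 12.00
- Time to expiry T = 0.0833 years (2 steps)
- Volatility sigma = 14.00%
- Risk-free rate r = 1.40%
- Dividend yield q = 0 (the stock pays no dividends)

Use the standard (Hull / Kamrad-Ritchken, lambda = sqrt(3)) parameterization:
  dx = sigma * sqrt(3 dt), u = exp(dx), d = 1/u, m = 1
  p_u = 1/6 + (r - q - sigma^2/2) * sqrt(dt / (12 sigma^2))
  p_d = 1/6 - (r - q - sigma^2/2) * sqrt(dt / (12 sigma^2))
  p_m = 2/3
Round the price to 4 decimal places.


Answer: Price = V(0,0) = 1.1160

Derivation:
dt = T/N = 0.041650; dx = sigma*sqrt(3*dt) = 0.049488
u = exp(dx) = 1.050733; d = 1/u = 0.951717
p_u = 0.168434, p_m = 0.666667, p_d = 0.164899
Discount per step: exp(-r*dt) = 0.999417
Stock lattice S(k, j) with j the centered position index:
  k=0: S(0,+0) = 10.8700
  k=1: S(1,-1) = 10.3452; S(1,+0) = 10.8700; S(1,+1) = 11.4215
  k=2: S(2,-2) = 9.8457; S(2,-1) = 10.3452; S(2,+0) = 10.8700; S(2,+1) = 11.4215; S(2,+2) = 12.0009
Terminal payoffs V(N, j) = max(K - S_T, 0):
  V(2,-2) = 2.154332; V(2,-1) = 1.654836; V(2,+0) = 1.130000; V(2,+1) = 0.578537; V(2,+2) = 0.000000
Backward induction: V(k, j) = exp(-r*dt) * [p_u * V(k+1, j+1) + p_m * V(k+1, j) + p_d * V(k+1, j-1)]
  V(1,-1) = exp(-r*dt) * [p_u*1.130000 + p_m*1.654836 + p_d*2.154332] = 1.647841
  V(1,+0) = exp(-r*dt) * [p_u*0.578537 + p_m*1.130000 + p_d*1.654836] = 1.123005
  V(1,+1) = exp(-r*dt) * [p_u*0.000000 + p_m*0.578537 + p_d*1.130000] = 0.571694
  V(0,+0) = exp(-r*dt) * [p_u*0.571694 + p_m*1.123005 + p_d*1.647841] = 1.116040


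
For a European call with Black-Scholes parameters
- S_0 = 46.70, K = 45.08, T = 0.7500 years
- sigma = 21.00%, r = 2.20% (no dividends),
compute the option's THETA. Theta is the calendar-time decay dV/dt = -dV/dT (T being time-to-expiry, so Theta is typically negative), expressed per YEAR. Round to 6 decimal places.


d1 = 0.3757889077; d2 = 0.1939235729
phi(d1) = 0.3717449847; exp(-qT) = 1.0000000000; exp(-rT) = 0.9836353794
Theta = -S*exp(-qT)*phi(d1)*sigma/(2*sqrt(T)) - r*K*exp(-rT)*N(d2) + q*S*exp(-qT)*N(d1)
N(d1) = 0.6464630826; N(d2) = 0.5768821372; sqrt(T) = 0.8660254038
Term 1 = -46.7000 * 1.0000000000 * 0.3717449847 * 0.2100 / (2 * 0.8660254038) = -2.1048476459
Term 2 = -0.0220 * 45.0800 * 0.9836353794 * 0.5768821372 = -0.5627659605
Term 3 = 0 (no dividend yield, q = 0)
Theta = -2.1048476459 + (-0.5627659605) + (0.0000000000) = -2.667614

Answer: Theta = -2.667614


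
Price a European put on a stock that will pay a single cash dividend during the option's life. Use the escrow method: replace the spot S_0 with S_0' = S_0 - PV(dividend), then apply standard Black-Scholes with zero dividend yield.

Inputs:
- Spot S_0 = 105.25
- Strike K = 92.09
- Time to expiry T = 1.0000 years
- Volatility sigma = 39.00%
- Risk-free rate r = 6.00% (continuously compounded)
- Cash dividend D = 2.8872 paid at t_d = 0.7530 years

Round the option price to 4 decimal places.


PV(D) = D * exp(-r * t_d) = 2.8872 * 0.95582542 = 2.75965915
S_0' = S_0 - PV(D) = 105.2500 - 2.75965915 = 102.49034085
d1 = (ln(S_0'/K) + (r + sigma^2/2)*T) / (sigma*sqrt(T)) = 0.62321077
d2 = d1 - sigma*sqrt(T) = 0.23321077
exp(-rT) = 0.94176453
N(-d1) = 0.26657301; N(-d2) = 0.40779887
P = K * exp(-rT) * N(-d2) - S_0' * N(-d1) = 92.0900 * 0.94176453 * 0.40779887 - 102.49034085 * 0.26657301 = 8.0461

Answer: Price = 8.0461
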